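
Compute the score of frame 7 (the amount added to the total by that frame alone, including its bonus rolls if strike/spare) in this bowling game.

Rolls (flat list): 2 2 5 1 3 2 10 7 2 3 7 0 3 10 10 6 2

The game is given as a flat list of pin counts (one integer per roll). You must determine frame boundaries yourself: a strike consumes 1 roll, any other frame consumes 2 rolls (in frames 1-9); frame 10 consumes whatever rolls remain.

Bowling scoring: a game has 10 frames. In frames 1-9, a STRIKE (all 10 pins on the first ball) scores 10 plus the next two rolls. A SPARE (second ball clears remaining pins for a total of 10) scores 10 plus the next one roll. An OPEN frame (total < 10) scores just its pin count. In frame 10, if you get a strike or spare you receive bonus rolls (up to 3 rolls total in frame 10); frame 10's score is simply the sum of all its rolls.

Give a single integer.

Frame 1: OPEN (2+2=4). Cumulative: 4
Frame 2: OPEN (5+1=6). Cumulative: 10
Frame 3: OPEN (3+2=5). Cumulative: 15
Frame 4: STRIKE. 10 + next two rolls (7+2) = 19. Cumulative: 34
Frame 5: OPEN (7+2=9). Cumulative: 43
Frame 6: SPARE (3+7=10). 10 + next roll (0) = 10. Cumulative: 53
Frame 7: OPEN (0+3=3). Cumulative: 56
Frame 8: STRIKE. 10 + next two rolls (10+6) = 26. Cumulative: 82
Frame 9: STRIKE. 10 + next two rolls (6+2) = 18. Cumulative: 100

Answer: 3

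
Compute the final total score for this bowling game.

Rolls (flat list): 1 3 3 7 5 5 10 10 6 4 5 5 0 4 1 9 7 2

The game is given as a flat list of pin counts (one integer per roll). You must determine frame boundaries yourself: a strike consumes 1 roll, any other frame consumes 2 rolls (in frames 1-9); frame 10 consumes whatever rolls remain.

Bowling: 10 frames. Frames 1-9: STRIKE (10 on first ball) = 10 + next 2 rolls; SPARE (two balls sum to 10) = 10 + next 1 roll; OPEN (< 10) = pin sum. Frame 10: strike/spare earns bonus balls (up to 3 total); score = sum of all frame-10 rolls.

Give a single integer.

Frame 1: OPEN (1+3=4). Cumulative: 4
Frame 2: SPARE (3+7=10). 10 + next roll (5) = 15. Cumulative: 19
Frame 3: SPARE (5+5=10). 10 + next roll (10) = 20. Cumulative: 39
Frame 4: STRIKE. 10 + next two rolls (10+6) = 26. Cumulative: 65
Frame 5: STRIKE. 10 + next two rolls (6+4) = 20. Cumulative: 85
Frame 6: SPARE (6+4=10). 10 + next roll (5) = 15. Cumulative: 100
Frame 7: SPARE (5+5=10). 10 + next roll (0) = 10. Cumulative: 110
Frame 8: OPEN (0+4=4). Cumulative: 114
Frame 9: SPARE (1+9=10). 10 + next roll (7) = 17. Cumulative: 131
Frame 10: OPEN. Sum of all frame-10 rolls (7+2) = 9. Cumulative: 140

Answer: 140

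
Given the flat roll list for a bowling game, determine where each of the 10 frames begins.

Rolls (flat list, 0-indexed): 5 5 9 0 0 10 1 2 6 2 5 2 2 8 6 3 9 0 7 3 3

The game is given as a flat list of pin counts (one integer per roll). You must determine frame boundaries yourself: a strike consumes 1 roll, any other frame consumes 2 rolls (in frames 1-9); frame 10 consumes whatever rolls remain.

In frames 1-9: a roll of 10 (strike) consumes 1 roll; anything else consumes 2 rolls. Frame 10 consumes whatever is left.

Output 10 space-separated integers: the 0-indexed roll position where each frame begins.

Frame 1 starts at roll index 0: rolls=5,5 (sum=10), consumes 2 rolls
Frame 2 starts at roll index 2: rolls=9,0 (sum=9), consumes 2 rolls
Frame 3 starts at roll index 4: rolls=0,10 (sum=10), consumes 2 rolls
Frame 4 starts at roll index 6: rolls=1,2 (sum=3), consumes 2 rolls
Frame 5 starts at roll index 8: rolls=6,2 (sum=8), consumes 2 rolls
Frame 6 starts at roll index 10: rolls=5,2 (sum=7), consumes 2 rolls
Frame 7 starts at roll index 12: rolls=2,8 (sum=10), consumes 2 rolls
Frame 8 starts at roll index 14: rolls=6,3 (sum=9), consumes 2 rolls
Frame 9 starts at roll index 16: rolls=9,0 (sum=9), consumes 2 rolls
Frame 10 starts at roll index 18: 3 remaining rolls

Answer: 0 2 4 6 8 10 12 14 16 18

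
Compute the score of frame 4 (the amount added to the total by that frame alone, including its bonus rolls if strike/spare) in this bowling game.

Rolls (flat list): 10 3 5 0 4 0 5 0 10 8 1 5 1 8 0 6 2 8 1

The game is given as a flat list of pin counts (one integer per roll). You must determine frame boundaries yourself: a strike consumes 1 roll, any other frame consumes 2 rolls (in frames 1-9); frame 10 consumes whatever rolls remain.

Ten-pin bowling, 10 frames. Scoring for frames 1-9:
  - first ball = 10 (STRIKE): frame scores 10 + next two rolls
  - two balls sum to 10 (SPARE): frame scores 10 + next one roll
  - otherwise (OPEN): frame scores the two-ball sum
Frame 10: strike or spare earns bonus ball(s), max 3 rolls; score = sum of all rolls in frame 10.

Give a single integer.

Answer: 5

Derivation:
Frame 1: STRIKE. 10 + next two rolls (3+5) = 18. Cumulative: 18
Frame 2: OPEN (3+5=8). Cumulative: 26
Frame 3: OPEN (0+4=4). Cumulative: 30
Frame 4: OPEN (0+5=5). Cumulative: 35
Frame 5: SPARE (0+10=10). 10 + next roll (8) = 18. Cumulative: 53
Frame 6: OPEN (8+1=9). Cumulative: 62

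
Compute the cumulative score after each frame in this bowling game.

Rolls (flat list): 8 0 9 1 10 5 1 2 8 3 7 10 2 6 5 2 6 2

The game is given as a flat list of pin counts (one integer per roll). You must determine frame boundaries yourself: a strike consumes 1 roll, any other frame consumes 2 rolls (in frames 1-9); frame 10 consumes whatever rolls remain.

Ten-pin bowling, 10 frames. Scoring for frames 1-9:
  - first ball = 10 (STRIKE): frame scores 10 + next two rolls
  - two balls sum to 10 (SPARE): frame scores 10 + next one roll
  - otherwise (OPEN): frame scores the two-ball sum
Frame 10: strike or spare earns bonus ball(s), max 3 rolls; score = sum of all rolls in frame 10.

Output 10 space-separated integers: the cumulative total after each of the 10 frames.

Answer: 8 28 44 50 63 83 101 109 116 124

Derivation:
Frame 1: OPEN (8+0=8). Cumulative: 8
Frame 2: SPARE (9+1=10). 10 + next roll (10) = 20. Cumulative: 28
Frame 3: STRIKE. 10 + next two rolls (5+1) = 16. Cumulative: 44
Frame 4: OPEN (5+1=6). Cumulative: 50
Frame 5: SPARE (2+8=10). 10 + next roll (3) = 13. Cumulative: 63
Frame 6: SPARE (3+7=10). 10 + next roll (10) = 20. Cumulative: 83
Frame 7: STRIKE. 10 + next two rolls (2+6) = 18. Cumulative: 101
Frame 8: OPEN (2+6=8). Cumulative: 109
Frame 9: OPEN (5+2=7). Cumulative: 116
Frame 10: OPEN. Sum of all frame-10 rolls (6+2) = 8. Cumulative: 124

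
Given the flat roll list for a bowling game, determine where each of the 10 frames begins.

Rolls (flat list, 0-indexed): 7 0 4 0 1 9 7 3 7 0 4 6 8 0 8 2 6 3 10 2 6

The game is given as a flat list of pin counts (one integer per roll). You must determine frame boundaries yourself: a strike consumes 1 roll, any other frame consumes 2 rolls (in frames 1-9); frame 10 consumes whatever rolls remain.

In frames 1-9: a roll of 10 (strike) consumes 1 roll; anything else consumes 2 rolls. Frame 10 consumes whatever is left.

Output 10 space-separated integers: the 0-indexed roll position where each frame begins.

Answer: 0 2 4 6 8 10 12 14 16 18

Derivation:
Frame 1 starts at roll index 0: rolls=7,0 (sum=7), consumes 2 rolls
Frame 2 starts at roll index 2: rolls=4,0 (sum=4), consumes 2 rolls
Frame 3 starts at roll index 4: rolls=1,9 (sum=10), consumes 2 rolls
Frame 4 starts at roll index 6: rolls=7,3 (sum=10), consumes 2 rolls
Frame 5 starts at roll index 8: rolls=7,0 (sum=7), consumes 2 rolls
Frame 6 starts at roll index 10: rolls=4,6 (sum=10), consumes 2 rolls
Frame 7 starts at roll index 12: rolls=8,0 (sum=8), consumes 2 rolls
Frame 8 starts at roll index 14: rolls=8,2 (sum=10), consumes 2 rolls
Frame 9 starts at roll index 16: rolls=6,3 (sum=9), consumes 2 rolls
Frame 10 starts at roll index 18: 3 remaining rolls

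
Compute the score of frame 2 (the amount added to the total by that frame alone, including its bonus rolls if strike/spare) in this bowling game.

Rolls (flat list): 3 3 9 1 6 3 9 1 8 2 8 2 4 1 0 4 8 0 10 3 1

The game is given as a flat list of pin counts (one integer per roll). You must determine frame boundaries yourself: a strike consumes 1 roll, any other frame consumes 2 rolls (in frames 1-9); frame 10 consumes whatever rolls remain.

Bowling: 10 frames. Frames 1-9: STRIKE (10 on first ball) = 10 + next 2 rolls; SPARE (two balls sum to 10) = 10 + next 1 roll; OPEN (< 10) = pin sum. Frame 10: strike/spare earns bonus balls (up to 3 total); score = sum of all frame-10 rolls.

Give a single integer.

Frame 1: OPEN (3+3=6). Cumulative: 6
Frame 2: SPARE (9+1=10). 10 + next roll (6) = 16. Cumulative: 22
Frame 3: OPEN (6+3=9). Cumulative: 31
Frame 4: SPARE (9+1=10). 10 + next roll (8) = 18. Cumulative: 49

Answer: 16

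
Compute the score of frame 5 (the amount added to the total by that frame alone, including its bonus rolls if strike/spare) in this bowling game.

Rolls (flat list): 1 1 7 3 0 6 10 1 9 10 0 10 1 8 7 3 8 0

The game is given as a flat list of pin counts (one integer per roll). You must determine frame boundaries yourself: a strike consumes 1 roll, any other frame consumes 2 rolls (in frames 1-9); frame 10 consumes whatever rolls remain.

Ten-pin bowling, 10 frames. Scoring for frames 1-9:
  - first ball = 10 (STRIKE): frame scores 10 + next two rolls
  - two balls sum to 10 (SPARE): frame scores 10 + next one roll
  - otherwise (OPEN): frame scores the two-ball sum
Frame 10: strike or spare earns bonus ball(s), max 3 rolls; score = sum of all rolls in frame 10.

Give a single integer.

Answer: 20

Derivation:
Frame 1: OPEN (1+1=2). Cumulative: 2
Frame 2: SPARE (7+3=10). 10 + next roll (0) = 10. Cumulative: 12
Frame 3: OPEN (0+6=6). Cumulative: 18
Frame 4: STRIKE. 10 + next two rolls (1+9) = 20. Cumulative: 38
Frame 5: SPARE (1+9=10). 10 + next roll (10) = 20. Cumulative: 58
Frame 6: STRIKE. 10 + next two rolls (0+10) = 20. Cumulative: 78
Frame 7: SPARE (0+10=10). 10 + next roll (1) = 11. Cumulative: 89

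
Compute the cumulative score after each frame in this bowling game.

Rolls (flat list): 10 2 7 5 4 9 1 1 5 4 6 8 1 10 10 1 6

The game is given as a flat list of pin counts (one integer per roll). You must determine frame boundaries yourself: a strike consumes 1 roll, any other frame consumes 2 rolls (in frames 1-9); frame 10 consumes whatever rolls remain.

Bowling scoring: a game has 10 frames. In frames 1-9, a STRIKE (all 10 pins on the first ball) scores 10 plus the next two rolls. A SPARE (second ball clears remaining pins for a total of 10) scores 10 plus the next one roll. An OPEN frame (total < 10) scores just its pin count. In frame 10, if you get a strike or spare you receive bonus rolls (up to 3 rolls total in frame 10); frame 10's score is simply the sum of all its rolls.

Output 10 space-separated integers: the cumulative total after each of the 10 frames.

Answer: 19 28 37 48 54 72 81 102 119 126

Derivation:
Frame 1: STRIKE. 10 + next two rolls (2+7) = 19. Cumulative: 19
Frame 2: OPEN (2+7=9). Cumulative: 28
Frame 3: OPEN (5+4=9). Cumulative: 37
Frame 4: SPARE (9+1=10). 10 + next roll (1) = 11. Cumulative: 48
Frame 5: OPEN (1+5=6). Cumulative: 54
Frame 6: SPARE (4+6=10). 10 + next roll (8) = 18. Cumulative: 72
Frame 7: OPEN (8+1=9). Cumulative: 81
Frame 8: STRIKE. 10 + next two rolls (10+1) = 21. Cumulative: 102
Frame 9: STRIKE. 10 + next two rolls (1+6) = 17. Cumulative: 119
Frame 10: OPEN. Sum of all frame-10 rolls (1+6) = 7. Cumulative: 126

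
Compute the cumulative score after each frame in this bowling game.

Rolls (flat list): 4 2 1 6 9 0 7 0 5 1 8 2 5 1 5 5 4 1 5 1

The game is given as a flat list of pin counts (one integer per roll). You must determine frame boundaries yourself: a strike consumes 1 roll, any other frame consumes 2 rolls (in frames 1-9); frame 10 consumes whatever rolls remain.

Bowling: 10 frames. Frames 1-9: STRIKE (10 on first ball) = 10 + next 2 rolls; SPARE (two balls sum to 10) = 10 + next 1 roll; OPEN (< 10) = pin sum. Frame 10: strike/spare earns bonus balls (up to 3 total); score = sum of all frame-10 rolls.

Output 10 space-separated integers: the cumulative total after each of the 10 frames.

Frame 1: OPEN (4+2=6). Cumulative: 6
Frame 2: OPEN (1+6=7). Cumulative: 13
Frame 3: OPEN (9+0=9). Cumulative: 22
Frame 4: OPEN (7+0=7). Cumulative: 29
Frame 5: OPEN (5+1=6). Cumulative: 35
Frame 6: SPARE (8+2=10). 10 + next roll (5) = 15. Cumulative: 50
Frame 7: OPEN (5+1=6). Cumulative: 56
Frame 8: SPARE (5+5=10). 10 + next roll (4) = 14. Cumulative: 70
Frame 9: OPEN (4+1=5). Cumulative: 75
Frame 10: OPEN. Sum of all frame-10 rolls (5+1) = 6. Cumulative: 81

Answer: 6 13 22 29 35 50 56 70 75 81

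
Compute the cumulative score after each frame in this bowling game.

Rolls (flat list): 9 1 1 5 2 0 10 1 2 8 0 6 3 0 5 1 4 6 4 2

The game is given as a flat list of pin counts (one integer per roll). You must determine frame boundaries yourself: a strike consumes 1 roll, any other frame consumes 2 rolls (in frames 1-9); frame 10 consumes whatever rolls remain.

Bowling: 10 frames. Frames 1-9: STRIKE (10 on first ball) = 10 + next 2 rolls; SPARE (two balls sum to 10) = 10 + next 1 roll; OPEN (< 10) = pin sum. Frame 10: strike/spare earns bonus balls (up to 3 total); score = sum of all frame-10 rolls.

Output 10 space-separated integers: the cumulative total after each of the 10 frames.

Answer: 11 17 19 32 35 43 52 57 62 74

Derivation:
Frame 1: SPARE (9+1=10). 10 + next roll (1) = 11. Cumulative: 11
Frame 2: OPEN (1+5=6). Cumulative: 17
Frame 3: OPEN (2+0=2). Cumulative: 19
Frame 4: STRIKE. 10 + next two rolls (1+2) = 13. Cumulative: 32
Frame 5: OPEN (1+2=3). Cumulative: 35
Frame 6: OPEN (8+0=8). Cumulative: 43
Frame 7: OPEN (6+3=9). Cumulative: 52
Frame 8: OPEN (0+5=5). Cumulative: 57
Frame 9: OPEN (1+4=5). Cumulative: 62
Frame 10: SPARE. Sum of all frame-10 rolls (6+4+2) = 12. Cumulative: 74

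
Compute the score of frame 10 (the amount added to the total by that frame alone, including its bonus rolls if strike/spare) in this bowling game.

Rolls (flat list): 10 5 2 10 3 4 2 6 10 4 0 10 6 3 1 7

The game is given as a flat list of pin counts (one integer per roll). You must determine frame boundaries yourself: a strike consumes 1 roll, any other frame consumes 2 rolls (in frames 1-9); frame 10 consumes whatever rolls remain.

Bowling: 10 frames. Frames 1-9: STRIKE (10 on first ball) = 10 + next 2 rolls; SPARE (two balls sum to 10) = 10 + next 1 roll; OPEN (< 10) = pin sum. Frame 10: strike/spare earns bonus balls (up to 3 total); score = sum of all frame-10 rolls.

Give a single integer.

Frame 1: STRIKE. 10 + next two rolls (5+2) = 17. Cumulative: 17
Frame 2: OPEN (5+2=7). Cumulative: 24
Frame 3: STRIKE. 10 + next two rolls (3+4) = 17. Cumulative: 41
Frame 4: OPEN (3+4=7). Cumulative: 48
Frame 5: OPEN (2+6=8). Cumulative: 56
Frame 6: STRIKE. 10 + next two rolls (4+0) = 14. Cumulative: 70
Frame 7: OPEN (4+0=4). Cumulative: 74
Frame 8: STRIKE. 10 + next two rolls (6+3) = 19. Cumulative: 93
Frame 9: OPEN (6+3=9). Cumulative: 102
Frame 10: OPEN. Sum of all frame-10 rolls (1+7) = 8. Cumulative: 110

Answer: 8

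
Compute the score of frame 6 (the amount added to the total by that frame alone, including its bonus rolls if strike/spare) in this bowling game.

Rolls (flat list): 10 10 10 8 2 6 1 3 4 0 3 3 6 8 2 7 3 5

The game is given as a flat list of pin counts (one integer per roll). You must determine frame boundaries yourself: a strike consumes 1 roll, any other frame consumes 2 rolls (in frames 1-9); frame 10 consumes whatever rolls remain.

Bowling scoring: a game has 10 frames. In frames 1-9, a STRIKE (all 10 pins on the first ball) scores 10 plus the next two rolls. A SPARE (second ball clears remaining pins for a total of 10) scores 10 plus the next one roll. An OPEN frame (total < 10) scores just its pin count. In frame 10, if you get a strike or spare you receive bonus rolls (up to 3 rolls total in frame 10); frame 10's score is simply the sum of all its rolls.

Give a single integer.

Frame 1: STRIKE. 10 + next two rolls (10+10) = 30. Cumulative: 30
Frame 2: STRIKE. 10 + next two rolls (10+8) = 28. Cumulative: 58
Frame 3: STRIKE. 10 + next two rolls (8+2) = 20. Cumulative: 78
Frame 4: SPARE (8+2=10). 10 + next roll (6) = 16. Cumulative: 94
Frame 5: OPEN (6+1=7). Cumulative: 101
Frame 6: OPEN (3+4=7). Cumulative: 108
Frame 7: OPEN (0+3=3). Cumulative: 111
Frame 8: OPEN (3+6=9). Cumulative: 120

Answer: 7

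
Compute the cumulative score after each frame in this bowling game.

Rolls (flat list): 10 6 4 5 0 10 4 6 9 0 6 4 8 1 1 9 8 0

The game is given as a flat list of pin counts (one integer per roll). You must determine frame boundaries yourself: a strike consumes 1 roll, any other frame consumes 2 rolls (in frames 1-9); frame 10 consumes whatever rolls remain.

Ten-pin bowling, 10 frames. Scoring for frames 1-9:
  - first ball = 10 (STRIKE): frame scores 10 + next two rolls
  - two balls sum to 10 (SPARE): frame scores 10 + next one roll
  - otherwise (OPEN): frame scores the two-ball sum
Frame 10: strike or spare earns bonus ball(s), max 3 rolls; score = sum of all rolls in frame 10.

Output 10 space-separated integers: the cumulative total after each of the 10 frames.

Frame 1: STRIKE. 10 + next two rolls (6+4) = 20. Cumulative: 20
Frame 2: SPARE (6+4=10). 10 + next roll (5) = 15. Cumulative: 35
Frame 3: OPEN (5+0=5). Cumulative: 40
Frame 4: STRIKE. 10 + next two rolls (4+6) = 20. Cumulative: 60
Frame 5: SPARE (4+6=10). 10 + next roll (9) = 19. Cumulative: 79
Frame 6: OPEN (9+0=9). Cumulative: 88
Frame 7: SPARE (6+4=10). 10 + next roll (8) = 18. Cumulative: 106
Frame 8: OPEN (8+1=9). Cumulative: 115
Frame 9: SPARE (1+9=10). 10 + next roll (8) = 18. Cumulative: 133
Frame 10: OPEN. Sum of all frame-10 rolls (8+0) = 8. Cumulative: 141

Answer: 20 35 40 60 79 88 106 115 133 141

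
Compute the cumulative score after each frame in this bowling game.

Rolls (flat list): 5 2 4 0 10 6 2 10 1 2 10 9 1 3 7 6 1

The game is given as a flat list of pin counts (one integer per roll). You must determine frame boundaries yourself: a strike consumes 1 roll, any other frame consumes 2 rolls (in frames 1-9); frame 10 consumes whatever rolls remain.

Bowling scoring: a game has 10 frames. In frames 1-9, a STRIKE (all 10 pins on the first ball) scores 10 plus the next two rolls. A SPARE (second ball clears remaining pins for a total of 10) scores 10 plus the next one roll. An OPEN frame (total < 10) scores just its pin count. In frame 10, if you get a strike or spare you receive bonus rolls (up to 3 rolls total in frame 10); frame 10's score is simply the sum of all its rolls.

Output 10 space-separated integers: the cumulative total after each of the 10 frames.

Frame 1: OPEN (5+2=7). Cumulative: 7
Frame 2: OPEN (4+0=4). Cumulative: 11
Frame 3: STRIKE. 10 + next two rolls (6+2) = 18. Cumulative: 29
Frame 4: OPEN (6+2=8). Cumulative: 37
Frame 5: STRIKE. 10 + next two rolls (1+2) = 13. Cumulative: 50
Frame 6: OPEN (1+2=3). Cumulative: 53
Frame 7: STRIKE. 10 + next two rolls (9+1) = 20. Cumulative: 73
Frame 8: SPARE (9+1=10). 10 + next roll (3) = 13. Cumulative: 86
Frame 9: SPARE (3+7=10). 10 + next roll (6) = 16. Cumulative: 102
Frame 10: OPEN. Sum of all frame-10 rolls (6+1) = 7. Cumulative: 109

Answer: 7 11 29 37 50 53 73 86 102 109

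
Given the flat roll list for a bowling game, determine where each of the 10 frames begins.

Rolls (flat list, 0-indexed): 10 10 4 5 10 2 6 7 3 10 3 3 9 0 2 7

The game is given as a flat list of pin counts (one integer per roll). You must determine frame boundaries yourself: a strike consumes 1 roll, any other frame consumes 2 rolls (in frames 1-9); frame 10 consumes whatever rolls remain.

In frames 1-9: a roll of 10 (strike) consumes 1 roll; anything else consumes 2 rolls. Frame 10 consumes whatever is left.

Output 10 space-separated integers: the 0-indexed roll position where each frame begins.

Frame 1 starts at roll index 0: roll=10 (strike), consumes 1 roll
Frame 2 starts at roll index 1: roll=10 (strike), consumes 1 roll
Frame 3 starts at roll index 2: rolls=4,5 (sum=9), consumes 2 rolls
Frame 4 starts at roll index 4: roll=10 (strike), consumes 1 roll
Frame 5 starts at roll index 5: rolls=2,6 (sum=8), consumes 2 rolls
Frame 6 starts at roll index 7: rolls=7,3 (sum=10), consumes 2 rolls
Frame 7 starts at roll index 9: roll=10 (strike), consumes 1 roll
Frame 8 starts at roll index 10: rolls=3,3 (sum=6), consumes 2 rolls
Frame 9 starts at roll index 12: rolls=9,0 (sum=9), consumes 2 rolls
Frame 10 starts at roll index 14: 2 remaining rolls

Answer: 0 1 2 4 5 7 9 10 12 14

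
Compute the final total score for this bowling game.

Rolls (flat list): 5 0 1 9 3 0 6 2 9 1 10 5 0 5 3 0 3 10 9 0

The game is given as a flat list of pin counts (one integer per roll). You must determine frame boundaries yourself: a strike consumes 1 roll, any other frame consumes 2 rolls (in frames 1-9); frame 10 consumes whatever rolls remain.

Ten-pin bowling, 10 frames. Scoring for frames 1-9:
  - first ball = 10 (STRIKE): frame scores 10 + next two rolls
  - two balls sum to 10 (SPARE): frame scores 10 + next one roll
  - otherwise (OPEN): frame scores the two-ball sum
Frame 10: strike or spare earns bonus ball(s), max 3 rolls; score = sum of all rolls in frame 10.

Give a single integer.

Answer: 99

Derivation:
Frame 1: OPEN (5+0=5). Cumulative: 5
Frame 2: SPARE (1+9=10). 10 + next roll (3) = 13. Cumulative: 18
Frame 3: OPEN (3+0=3). Cumulative: 21
Frame 4: OPEN (6+2=8). Cumulative: 29
Frame 5: SPARE (9+1=10). 10 + next roll (10) = 20. Cumulative: 49
Frame 6: STRIKE. 10 + next two rolls (5+0) = 15. Cumulative: 64
Frame 7: OPEN (5+0=5). Cumulative: 69
Frame 8: OPEN (5+3=8). Cumulative: 77
Frame 9: OPEN (0+3=3). Cumulative: 80
Frame 10: STRIKE. Sum of all frame-10 rolls (10+9+0) = 19. Cumulative: 99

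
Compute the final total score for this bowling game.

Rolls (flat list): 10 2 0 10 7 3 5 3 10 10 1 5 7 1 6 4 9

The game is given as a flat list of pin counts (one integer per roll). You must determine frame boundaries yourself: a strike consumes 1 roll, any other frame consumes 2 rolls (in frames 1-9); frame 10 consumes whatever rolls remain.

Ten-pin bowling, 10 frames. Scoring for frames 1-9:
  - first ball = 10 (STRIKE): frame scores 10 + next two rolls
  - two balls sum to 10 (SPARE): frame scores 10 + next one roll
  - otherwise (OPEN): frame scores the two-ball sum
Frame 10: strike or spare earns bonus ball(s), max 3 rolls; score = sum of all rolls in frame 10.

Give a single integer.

Frame 1: STRIKE. 10 + next two rolls (2+0) = 12. Cumulative: 12
Frame 2: OPEN (2+0=2). Cumulative: 14
Frame 3: STRIKE. 10 + next two rolls (7+3) = 20. Cumulative: 34
Frame 4: SPARE (7+3=10). 10 + next roll (5) = 15. Cumulative: 49
Frame 5: OPEN (5+3=8). Cumulative: 57
Frame 6: STRIKE. 10 + next two rolls (10+1) = 21. Cumulative: 78
Frame 7: STRIKE. 10 + next two rolls (1+5) = 16. Cumulative: 94
Frame 8: OPEN (1+5=6). Cumulative: 100
Frame 9: OPEN (7+1=8). Cumulative: 108
Frame 10: SPARE. Sum of all frame-10 rolls (6+4+9) = 19. Cumulative: 127

Answer: 127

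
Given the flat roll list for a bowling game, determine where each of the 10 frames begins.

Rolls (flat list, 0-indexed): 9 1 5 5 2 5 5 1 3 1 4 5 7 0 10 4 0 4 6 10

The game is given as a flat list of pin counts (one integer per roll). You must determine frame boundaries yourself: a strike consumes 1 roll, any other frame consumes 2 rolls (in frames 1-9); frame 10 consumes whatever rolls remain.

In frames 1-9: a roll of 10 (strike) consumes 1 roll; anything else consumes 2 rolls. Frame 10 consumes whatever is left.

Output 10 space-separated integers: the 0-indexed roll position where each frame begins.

Answer: 0 2 4 6 8 10 12 14 15 17

Derivation:
Frame 1 starts at roll index 0: rolls=9,1 (sum=10), consumes 2 rolls
Frame 2 starts at roll index 2: rolls=5,5 (sum=10), consumes 2 rolls
Frame 3 starts at roll index 4: rolls=2,5 (sum=7), consumes 2 rolls
Frame 4 starts at roll index 6: rolls=5,1 (sum=6), consumes 2 rolls
Frame 5 starts at roll index 8: rolls=3,1 (sum=4), consumes 2 rolls
Frame 6 starts at roll index 10: rolls=4,5 (sum=9), consumes 2 rolls
Frame 7 starts at roll index 12: rolls=7,0 (sum=7), consumes 2 rolls
Frame 8 starts at roll index 14: roll=10 (strike), consumes 1 roll
Frame 9 starts at roll index 15: rolls=4,0 (sum=4), consumes 2 rolls
Frame 10 starts at roll index 17: 3 remaining rolls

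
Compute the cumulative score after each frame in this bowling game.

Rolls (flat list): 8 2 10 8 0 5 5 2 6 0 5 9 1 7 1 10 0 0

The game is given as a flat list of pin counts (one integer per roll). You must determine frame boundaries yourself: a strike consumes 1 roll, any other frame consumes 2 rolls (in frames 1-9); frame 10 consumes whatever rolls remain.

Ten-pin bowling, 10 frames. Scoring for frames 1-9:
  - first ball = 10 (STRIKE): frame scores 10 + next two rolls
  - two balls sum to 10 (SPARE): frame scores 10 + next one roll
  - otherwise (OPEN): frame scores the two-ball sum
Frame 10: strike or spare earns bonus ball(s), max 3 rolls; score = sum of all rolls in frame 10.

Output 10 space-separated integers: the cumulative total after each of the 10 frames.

Frame 1: SPARE (8+2=10). 10 + next roll (10) = 20. Cumulative: 20
Frame 2: STRIKE. 10 + next two rolls (8+0) = 18. Cumulative: 38
Frame 3: OPEN (8+0=8). Cumulative: 46
Frame 4: SPARE (5+5=10). 10 + next roll (2) = 12. Cumulative: 58
Frame 5: OPEN (2+6=8). Cumulative: 66
Frame 6: OPEN (0+5=5). Cumulative: 71
Frame 7: SPARE (9+1=10). 10 + next roll (7) = 17. Cumulative: 88
Frame 8: OPEN (7+1=8). Cumulative: 96
Frame 9: STRIKE. 10 + next two rolls (0+0) = 10. Cumulative: 106
Frame 10: OPEN. Sum of all frame-10 rolls (0+0) = 0. Cumulative: 106

Answer: 20 38 46 58 66 71 88 96 106 106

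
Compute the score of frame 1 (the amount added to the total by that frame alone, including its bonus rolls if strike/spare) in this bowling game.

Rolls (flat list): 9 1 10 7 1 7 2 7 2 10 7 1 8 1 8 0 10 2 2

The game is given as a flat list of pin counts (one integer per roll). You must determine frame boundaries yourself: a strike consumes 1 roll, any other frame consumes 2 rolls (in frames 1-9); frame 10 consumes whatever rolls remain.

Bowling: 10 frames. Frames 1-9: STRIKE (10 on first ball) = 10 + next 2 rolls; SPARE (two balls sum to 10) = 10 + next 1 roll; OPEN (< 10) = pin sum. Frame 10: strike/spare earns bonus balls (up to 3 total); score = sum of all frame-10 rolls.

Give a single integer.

Frame 1: SPARE (9+1=10). 10 + next roll (10) = 20. Cumulative: 20
Frame 2: STRIKE. 10 + next two rolls (7+1) = 18. Cumulative: 38
Frame 3: OPEN (7+1=8). Cumulative: 46

Answer: 20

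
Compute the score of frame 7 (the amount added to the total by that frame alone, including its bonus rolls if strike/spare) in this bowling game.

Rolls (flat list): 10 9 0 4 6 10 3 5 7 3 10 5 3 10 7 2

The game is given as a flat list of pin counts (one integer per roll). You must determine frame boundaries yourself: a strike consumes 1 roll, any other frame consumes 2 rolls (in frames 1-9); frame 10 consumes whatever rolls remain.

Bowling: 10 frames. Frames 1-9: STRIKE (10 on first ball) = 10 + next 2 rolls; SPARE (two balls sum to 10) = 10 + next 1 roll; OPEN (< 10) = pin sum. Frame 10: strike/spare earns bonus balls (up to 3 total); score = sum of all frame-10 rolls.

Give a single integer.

Frame 1: STRIKE. 10 + next two rolls (9+0) = 19. Cumulative: 19
Frame 2: OPEN (9+0=9). Cumulative: 28
Frame 3: SPARE (4+6=10). 10 + next roll (10) = 20. Cumulative: 48
Frame 4: STRIKE. 10 + next two rolls (3+5) = 18. Cumulative: 66
Frame 5: OPEN (3+5=8). Cumulative: 74
Frame 6: SPARE (7+3=10). 10 + next roll (10) = 20. Cumulative: 94
Frame 7: STRIKE. 10 + next two rolls (5+3) = 18. Cumulative: 112
Frame 8: OPEN (5+3=8). Cumulative: 120
Frame 9: STRIKE. 10 + next two rolls (7+2) = 19. Cumulative: 139

Answer: 18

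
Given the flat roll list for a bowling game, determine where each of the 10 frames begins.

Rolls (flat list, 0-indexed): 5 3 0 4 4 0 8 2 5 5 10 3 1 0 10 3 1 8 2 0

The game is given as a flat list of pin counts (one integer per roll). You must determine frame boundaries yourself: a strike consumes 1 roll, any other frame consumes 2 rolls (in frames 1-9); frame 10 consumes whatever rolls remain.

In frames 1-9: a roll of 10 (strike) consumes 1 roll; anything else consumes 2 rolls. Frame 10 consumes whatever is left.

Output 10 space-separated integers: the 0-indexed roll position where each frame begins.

Answer: 0 2 4 6 8 10 11 13 15 17

Derivation:
Frame 1 starts at roll index 0: rolls=5,3 (sum=8), consumes 2 rolls
Frame 2 starts at roll index 2: rolls=0,4 (sum=4), consumes 2 rolls
Frame 3 starts at roll index 4: rolls=4,0 (sum=4), consumes 2 rolls
Frame 4 starts at roll index 6: rolls=8,2 (sum=10), consumes 2 rolls
Frame 5 starts at roll index 8: rolls=5,5 (sum=10), consumes 2 rolls
Frame 6 starts at roll index 10: roll=10 (strike), consumes 1 roll
Frame 7 starts at roll index 11: rolls=3,1 (sum=4), consumes 2 rolls
Frame 8 starts at roll index 13: rolls=0,10 (sum=10), consumes 2 rolls
Frame 9 starts at roll index 15: rolls=3,1 (sum=4), consumes 2 rolls
Frame 10 starts at roll index 17: 3 remaining rolls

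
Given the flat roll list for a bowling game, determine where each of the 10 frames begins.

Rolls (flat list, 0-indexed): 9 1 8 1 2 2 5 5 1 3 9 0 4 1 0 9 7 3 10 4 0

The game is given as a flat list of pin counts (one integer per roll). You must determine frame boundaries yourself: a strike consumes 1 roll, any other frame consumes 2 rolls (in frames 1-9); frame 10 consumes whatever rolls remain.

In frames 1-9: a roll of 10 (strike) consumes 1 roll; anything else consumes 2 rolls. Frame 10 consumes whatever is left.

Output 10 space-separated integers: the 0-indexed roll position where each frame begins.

Frame 1 starts at roll index 0: rolls=9,1 (sum=10), consumes 2 rolls
Frame 2 starts at roll index 2: rolls=8,1 (sum=9), consumes 2 rolls
Frame 3 starts at roll index 4: rolls=2,2 (sum=4), consumes 2 rolls
Frame 4 starts at roll index 6: rolls=5,5 (sum=10), consumes 2 rolls
Frame 5 starts at roll index 8: rolls=1,3 (sum=4), consumes 2 rolls
Frame 6 starts at roll index 10: rolls=9,0 (sum=9), consumes 2 rolls
Frame 7 starts at roll index 12: rolls=4,1 (sum=5), consumes 2 rolls
Frame 8 starts at roll index 14: rolls=0,9 (sum=9), consumes 2 rolls
Frame 9 starts at roll index 16: rolls=7,3 (sum=10), consumes 2 rolls
Frame 10 starts at roll index 18: 3 remaining rolls

Answer: 0 2 4 6 8 10 12 14 16 18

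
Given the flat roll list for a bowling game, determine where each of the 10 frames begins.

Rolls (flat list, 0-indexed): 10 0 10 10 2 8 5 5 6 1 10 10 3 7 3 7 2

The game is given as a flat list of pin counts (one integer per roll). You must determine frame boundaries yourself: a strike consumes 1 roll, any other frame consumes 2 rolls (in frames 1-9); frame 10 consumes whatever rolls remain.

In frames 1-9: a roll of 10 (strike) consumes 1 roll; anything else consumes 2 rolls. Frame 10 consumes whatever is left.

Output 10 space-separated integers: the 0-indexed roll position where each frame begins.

Frame 1 starts at roll index 0: roll=10 (strike), consumes 1 roll
Frame 2 starts at roll index 1: rolls=0,10 (sum=10), consumes 2 rolls
Frame 3 starts at roll index 3: roll=10 (strike), consumes 1 roll
Frame 4 starts at roll index 4: rolls=2,8 (sum=10), consumes 2 rolls
Frame 5 starts at roll index 6: rolls=5,5 (sum=10), consumes 2 rolls
Frame 6 starts at roll index 8: rolls=6,1 (sum=7), consumes 2 rolls
Frame 7 starts at roll index 10: roll=10 (strike), consumes 1 roll
Frame 8 starts at roll index 11: roll=10 (strike), consumes 1 roll
Frame 9 starts at roll index 12: rolls=3,7 (sum=10), consumes 2 rolls
Frame 10 starts at roll index 14: 3 remaining rolls

Answer: 0 1 3 4 6 8 10 11 12 14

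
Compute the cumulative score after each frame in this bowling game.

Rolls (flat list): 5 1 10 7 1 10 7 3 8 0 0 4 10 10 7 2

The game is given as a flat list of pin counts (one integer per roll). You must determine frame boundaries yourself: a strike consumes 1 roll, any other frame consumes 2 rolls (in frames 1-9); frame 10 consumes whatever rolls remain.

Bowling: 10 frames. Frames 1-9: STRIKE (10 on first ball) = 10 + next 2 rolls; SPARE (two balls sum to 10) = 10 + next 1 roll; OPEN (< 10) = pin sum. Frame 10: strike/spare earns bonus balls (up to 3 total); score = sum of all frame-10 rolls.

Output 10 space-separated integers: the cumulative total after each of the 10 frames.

Answer: 6 24 32 52 70 78 82 109 128 137

Derivation:
Frame 1: OPEN (5+1=6). Cumulative: 6
Frame 2: STRIKE. 10 + next two rolls (7+1) = 18. Cumulative: 24
Frame 3: OPEN (7+1=8). Cumulative: 32
Frame 4: STRIKE. 10 + next two rolls (7+3) = 20. Cumulative: 52
Frame 5: SPARE (7+3=10). 10 + next roll (8) = 18. Cumulative: 70
Frame 6: OPEN (8+0=8). Cumulative: 78
Frame 7: OPEN (0+4=4). Cumulative: 82
Frame 8: STRIKE. 10 + next two rolls (10+7) = 27. Cumulative: 109
Frame 9: STRIKE. 10 + next two rolls (7+2) = 19. Cumulative: 128
Frame 10: OPEN. Sum of all frame-10 rolls (7+2) = 9. Cumulative: 137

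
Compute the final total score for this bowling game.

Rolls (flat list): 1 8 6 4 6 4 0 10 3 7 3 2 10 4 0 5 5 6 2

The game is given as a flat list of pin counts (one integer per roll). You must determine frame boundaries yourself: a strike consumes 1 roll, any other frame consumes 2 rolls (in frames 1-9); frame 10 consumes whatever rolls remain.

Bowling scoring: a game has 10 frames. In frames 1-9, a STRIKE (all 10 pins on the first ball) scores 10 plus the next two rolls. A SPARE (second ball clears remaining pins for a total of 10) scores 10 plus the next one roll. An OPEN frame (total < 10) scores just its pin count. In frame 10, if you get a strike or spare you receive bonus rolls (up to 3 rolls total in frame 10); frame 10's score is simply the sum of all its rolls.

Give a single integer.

Answer: 108

Derivation:
Frame 1: OPEN (1+8=9). Cumulative: 9
Frame 2: SPARE (6+4=10). 10 + next roll (6) = 16. Cumulative: 25
Frame 3: SPARE (6+4=10). 10 + next roll (0) = 10. Cumulative: 35
Frame 4: SPARE (0+10=10). 10 + next roll (3) = 13. Cumulative: 48
Frame 5: SPARE (3+7=10). 10 + next roll (3) = 13. Cumulative: 61
Frame 6: OPEN (3+2=5). Cumulative: 66
Frame 7: STRIKE. 10 + next two rolls (4+0) = 14. Cumulative: 80
Frame 8: OPEN (4+0=4). Cumulative: 84
Frame 9: SPARE (5+5=10). 10 + next roll (6) = 16. Cumulative: 100
Frame 10: OPEN. Sum of all frame-10 rolls (6+2) = 8. Cumulative: 108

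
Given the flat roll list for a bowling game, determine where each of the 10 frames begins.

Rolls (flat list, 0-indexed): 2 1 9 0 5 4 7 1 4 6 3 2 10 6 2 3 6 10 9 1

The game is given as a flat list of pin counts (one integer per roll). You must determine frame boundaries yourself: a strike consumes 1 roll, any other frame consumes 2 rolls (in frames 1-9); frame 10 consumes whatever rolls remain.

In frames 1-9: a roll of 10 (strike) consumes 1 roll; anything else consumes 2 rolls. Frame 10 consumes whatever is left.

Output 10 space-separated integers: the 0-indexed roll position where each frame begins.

Answer: 0 2 4 6 8 10 12 13 15 17

Derivation:
Frame 1 starts at roll index 0: rolls=2,1 (sum=3), consumes 2 rolls
Frame 2 starts at roll index 2: rolls=9,0 (sum=9), consumes 2 rolls
Frame 3 starts at roll index 4: rolls=5,4 (sum=9), consumes 2 rolls
Frame 4 starts at roll index 6: rolls=7,1 (sum=8), consumes 2 rolls
Frame 5 starts at roll index 8: rolls=4,6 (sum=10), consumes 2 rolls
Frame 6 starts at roll index 10: rolls=3,2 (sum=5), consumes 2 rolls
Frame 7 starts at roll index 12: roll=10 (strike), consumes 1 roll
Frame 8 starts at roll index 13: rolls=6,2 (sum=8), consumes 2 rolls
Frame 9 starts at roll index 15: rolls=3,6 (sum=9), consumes 2 rolls
Frame 10 starts at roll index 17: 3 remaining rolls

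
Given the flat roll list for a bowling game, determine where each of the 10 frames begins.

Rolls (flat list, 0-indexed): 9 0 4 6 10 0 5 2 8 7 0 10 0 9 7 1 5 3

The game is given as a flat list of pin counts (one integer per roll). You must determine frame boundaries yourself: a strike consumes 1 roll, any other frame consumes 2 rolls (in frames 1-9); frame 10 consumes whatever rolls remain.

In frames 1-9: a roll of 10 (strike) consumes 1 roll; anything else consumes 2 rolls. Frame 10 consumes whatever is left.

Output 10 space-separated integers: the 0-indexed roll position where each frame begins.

Frame 1 starts at roll index 0: rolls=9,0 (sum=9), consumes 2 rolls
Frame 2 starts at roll index 2: rolls=4,6 (sum=10), consumes 2 rolls
Frame 3 starts at roll index 4: roll=10 (strike), consumes 1 roll
Frame 4 starts at roll index 5: rolls=0,5 (sum=5), consumes 2 rolls
Frame 5 starts at roll index 7: rolls=2,8 (sum=10), consumes 2 rolls
Frame 6 starts at roll index 9: rolls=7,0 (sum=7), consumes 2 rolls
Frame 7 starts at roll index 11: roll=10 (strike), consumes 1 roll
Frame 8 starts at roll index 12: rolls=0,9 (sum=9), consumes 2 rolls
Frame 9 starts at roll index 14: rolls=7,1 (sum=8), consumes 2 rolls
Frame 10 starts at roll index 16: 2 remaining rolls

Answer: 0 2 4 5 7 9 11 12 14 16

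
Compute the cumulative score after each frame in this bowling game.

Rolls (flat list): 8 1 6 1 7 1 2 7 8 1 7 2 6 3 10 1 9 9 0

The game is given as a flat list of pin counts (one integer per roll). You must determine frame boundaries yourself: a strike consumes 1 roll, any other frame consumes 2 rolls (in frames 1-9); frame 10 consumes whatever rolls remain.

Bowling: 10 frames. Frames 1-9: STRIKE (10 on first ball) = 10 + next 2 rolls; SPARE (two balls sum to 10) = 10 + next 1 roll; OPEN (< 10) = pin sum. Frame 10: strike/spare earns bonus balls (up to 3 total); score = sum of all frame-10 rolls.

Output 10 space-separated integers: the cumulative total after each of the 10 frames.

Answer: 9 16 24 33 42 51 60 80 99 108

Derivation:
Frame 1: OPEN (8+1=9). Cumulative: 9
Frame 2: OPEN (6+1=7). Cumulative: 16
Frame 3: OPEN (7+1=8). Cumulative: 24
Frame 4: OPEN (2+7=9). Cumulative: 33
Frame 5: OPEN (8+1=9). Cumulative: 42
Frame 6: OPEN (7+2=9). Cumulative: 51
Frame 7: OPEN (6+3=9). Cumulative: 60
Frame 8: STRIKE. 10 + next two rolls (1+9) = 20. Cumulative: 80
Frame 9: SPARE (1+9=10). 10 + next roll (9) = 19. Cumulative: 99
Frame 10: OPEN. Sum of all frame-10 rolls (9+0) = 9. Cumulative: 108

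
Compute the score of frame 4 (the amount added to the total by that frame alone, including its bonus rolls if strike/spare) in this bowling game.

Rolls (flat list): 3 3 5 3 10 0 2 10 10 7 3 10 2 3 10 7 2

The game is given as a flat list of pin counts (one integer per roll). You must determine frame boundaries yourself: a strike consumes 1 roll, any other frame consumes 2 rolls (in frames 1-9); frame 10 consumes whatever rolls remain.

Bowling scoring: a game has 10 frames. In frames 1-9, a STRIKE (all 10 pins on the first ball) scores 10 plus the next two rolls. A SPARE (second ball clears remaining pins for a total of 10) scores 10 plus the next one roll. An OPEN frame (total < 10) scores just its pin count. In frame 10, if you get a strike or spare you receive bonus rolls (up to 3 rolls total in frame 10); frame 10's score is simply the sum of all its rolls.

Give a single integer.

Frame 1: OPEN (3+3=6). Cumulative: 6
Frame 2: OPEN (5+3=8). Cumulative: 14
Frame 3: STRIKE. 10 + next two rolls (0+2) = 12. Cumulative: 26
Frame 4: OPEN (0+2=2). Cumulative: 28
Frame 5: STRIKE. 10 + next two rolls (10+7) = 27. Cumulative: 55
Frame 6: STRIKE. 10 + next two rolls (7+3) = 20. Cumulative: 75

Answer: 2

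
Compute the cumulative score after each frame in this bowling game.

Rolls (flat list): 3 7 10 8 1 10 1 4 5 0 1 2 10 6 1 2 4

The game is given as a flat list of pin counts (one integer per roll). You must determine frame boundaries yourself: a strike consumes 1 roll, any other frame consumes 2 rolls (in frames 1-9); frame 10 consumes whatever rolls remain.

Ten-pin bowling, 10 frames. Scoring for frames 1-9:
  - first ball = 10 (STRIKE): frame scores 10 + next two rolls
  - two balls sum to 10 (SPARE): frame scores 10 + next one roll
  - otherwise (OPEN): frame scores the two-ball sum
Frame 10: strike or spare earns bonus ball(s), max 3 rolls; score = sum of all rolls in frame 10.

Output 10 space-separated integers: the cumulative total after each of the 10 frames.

Frame 1: SPARE (3+7=10). 10 + next roll (10) = 20. Cumulative: 20
Frame 2: STRIKE. 10 + next two rolls (8+1) = 19. Cumulative: 39
Frame 3: OPEN (8+1=9). Cumulative: 48
Frame 4: STRIKE. 10 + next two rolls (1+4) = 15. Cumulative: 63
Frame 5: OPEN (1+4=5). Cumulative: 68
Frame 6: OPEN (5+0=5). Cumulative: 73
Frame 7: OPEN (1+2=3). Cumulative: 76
Frame 8: STRIKE. 10 + next two rolls (6+1) = 17. Cumulative: 93
Frame 9: OPEN (6+1=7). Cumulative: 100
Frame 10: OPEN. Sum of all frame-10 rolls (2+4) = 6. Cumulative: 106

Answer: 20 39 48 63 68 73 76 93 100 106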